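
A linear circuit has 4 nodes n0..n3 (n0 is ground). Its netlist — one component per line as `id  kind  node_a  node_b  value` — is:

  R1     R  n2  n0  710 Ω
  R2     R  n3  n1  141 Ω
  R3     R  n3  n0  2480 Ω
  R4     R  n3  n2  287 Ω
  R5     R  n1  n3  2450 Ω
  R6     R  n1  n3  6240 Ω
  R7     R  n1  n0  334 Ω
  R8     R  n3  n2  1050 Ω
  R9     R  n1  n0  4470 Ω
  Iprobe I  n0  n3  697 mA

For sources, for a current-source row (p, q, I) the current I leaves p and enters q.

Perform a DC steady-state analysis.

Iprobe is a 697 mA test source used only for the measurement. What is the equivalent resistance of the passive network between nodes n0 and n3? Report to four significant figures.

R_eq = 267.5 Ω

MNA unknowns: 3 node voltages V₁..V_3
R1: Y=0.001408 on G[2,0]
R2: Y=0.007092 on G[3,1]
R3: Y=0.0004032 on G[3,0]
R4: Y=0.003484 on G[3,2]
R5: Y=0.0004082 on G[1,3]
R6: Y=0.0001603 on G[1,3]
R7: Y=0.002994 on G[1,0]
R8: Y=0.0009524 on G[3,2]
R9: Y=0.0002237 on G[1,0]
Iprobe: z[0]−=0.697, z[3]+=0.697
solve → V1=131.3, V2=141.5, V3=186.5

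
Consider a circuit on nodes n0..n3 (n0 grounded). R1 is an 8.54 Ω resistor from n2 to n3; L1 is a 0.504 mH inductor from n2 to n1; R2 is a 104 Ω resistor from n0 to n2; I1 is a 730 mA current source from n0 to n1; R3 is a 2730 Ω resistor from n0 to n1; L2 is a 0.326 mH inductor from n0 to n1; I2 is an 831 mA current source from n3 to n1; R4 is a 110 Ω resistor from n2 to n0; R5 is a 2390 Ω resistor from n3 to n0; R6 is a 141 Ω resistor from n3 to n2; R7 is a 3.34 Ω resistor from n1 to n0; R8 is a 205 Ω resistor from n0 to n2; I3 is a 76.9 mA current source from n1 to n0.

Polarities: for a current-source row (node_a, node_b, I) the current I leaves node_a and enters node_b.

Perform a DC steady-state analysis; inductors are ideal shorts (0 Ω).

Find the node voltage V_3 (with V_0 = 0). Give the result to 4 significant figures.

MNA unknowns: 3 node voltages V₁..V_3 plus 2 source currents (L1, L2)
R1: Y=0.1171 on G[2,3]
L1: row V2−V1=0, i_L1 at 2,1
R2: Y=0.009615 on G[0,2]
I1: z[0]−=0.73, z[1]+=0.73
R3: Y=0.0003663 on G[0,1]
L2: row V0−V1=0, i_L2 at 0,1
I2: z[3]−=0.831, z[1]+=0.831
R4: Y=0.009091 on G[2,0]
R5: Y=0.0004184 on G[3,0]
R6: Y=0.007092 on G[3,2]
R7: Y=0.2994 on G[1,0]
R8: Y=0.004878 on G[0,2]
I3: z[1]−=0.0769, z[0]+=0.0769
solve → V1=0.000, V2=0.000, V3=-6.669
aux → i_L1=-0.8282, i_L2=-0.6559

-6.669 V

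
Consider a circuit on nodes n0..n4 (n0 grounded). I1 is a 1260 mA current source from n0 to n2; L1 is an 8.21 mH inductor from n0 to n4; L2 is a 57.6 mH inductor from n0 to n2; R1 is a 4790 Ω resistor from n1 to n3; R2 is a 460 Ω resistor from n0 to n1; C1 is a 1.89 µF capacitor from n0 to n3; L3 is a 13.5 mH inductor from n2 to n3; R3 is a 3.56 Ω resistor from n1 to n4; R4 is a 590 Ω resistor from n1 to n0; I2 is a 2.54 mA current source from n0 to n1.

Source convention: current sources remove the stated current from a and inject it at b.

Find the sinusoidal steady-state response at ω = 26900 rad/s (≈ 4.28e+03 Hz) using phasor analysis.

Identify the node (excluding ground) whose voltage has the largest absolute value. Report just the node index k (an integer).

2

Apply KCL at each of the 4 non-ground nodes and solve the resulting linear system.
Node n1: branches {R1, R2, R3, R4, I2} → V_1 = 0.7898-0.1592j
Node n2: branches {I1, L2, L3} → V_2 = 0.06766+354.3j
Node n3: branches {R1, C1, L3} → V_3 = 0.08352-20.29j
Node n4: branches {L1, R3} → V_4 = 0.7921-0.1464j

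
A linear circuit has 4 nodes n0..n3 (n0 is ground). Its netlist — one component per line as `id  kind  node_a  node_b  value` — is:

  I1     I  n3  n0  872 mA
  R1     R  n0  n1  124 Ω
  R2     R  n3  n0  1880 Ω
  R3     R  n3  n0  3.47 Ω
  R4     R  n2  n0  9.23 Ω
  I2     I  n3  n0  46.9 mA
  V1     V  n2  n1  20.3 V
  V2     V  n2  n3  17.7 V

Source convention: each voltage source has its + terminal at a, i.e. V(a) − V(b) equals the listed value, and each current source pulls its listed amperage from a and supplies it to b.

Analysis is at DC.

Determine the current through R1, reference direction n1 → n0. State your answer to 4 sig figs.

-0.07702 A

MNA unknowns: 3 node voltages V₁..V_3 plus 2 source currents (V1, V2)
I1: z[3]−=0.872, z[0]+=0.872
R1: Y=0.008065 on G[0,1]
R2: Y=0.0005319 on G[3,0]
R3: Y=0.2882 on G[3,0]
R4: Y=0.1083 on G[2,0]
I2: z[3]−=0.0469, z[0]+=0.0469
V1: row V2−V1=20.3, i_V1 at 2,1
V2: row V2−V3=17.7, i_V2 at 2,3
solve → V1=-9.550, V2=10.75, V3=-6.950
aux → i_V1=-0.07702, i_V2=-1.088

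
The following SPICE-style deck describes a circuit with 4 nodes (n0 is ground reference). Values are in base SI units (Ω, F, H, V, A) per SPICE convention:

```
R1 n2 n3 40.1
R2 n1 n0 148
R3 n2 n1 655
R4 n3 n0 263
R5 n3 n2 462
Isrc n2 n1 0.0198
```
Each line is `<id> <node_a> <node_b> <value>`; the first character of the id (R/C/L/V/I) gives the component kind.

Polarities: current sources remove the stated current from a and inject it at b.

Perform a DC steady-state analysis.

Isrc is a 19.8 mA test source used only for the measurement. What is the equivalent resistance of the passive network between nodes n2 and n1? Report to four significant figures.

R_eq = 266.0 Ω

Element admittances at DC:
  Y(R1) = 0.02494 S between n2,n3
  Y(R2) = 0.006757 S between n1,n0
  Y(R3) = 0.001527 S between n2,n1
  Y(R4) = 0.003802 S between n3,n0
  Y(R5) = 0.002165 S between n3,n2
  Isrc: injects 0.0198 A into n1 (from n2)
Assemble and solve the 3×3 MNA system:
  V(n1)=1.740  V(n2)=-3.527  V(n3)=-3.093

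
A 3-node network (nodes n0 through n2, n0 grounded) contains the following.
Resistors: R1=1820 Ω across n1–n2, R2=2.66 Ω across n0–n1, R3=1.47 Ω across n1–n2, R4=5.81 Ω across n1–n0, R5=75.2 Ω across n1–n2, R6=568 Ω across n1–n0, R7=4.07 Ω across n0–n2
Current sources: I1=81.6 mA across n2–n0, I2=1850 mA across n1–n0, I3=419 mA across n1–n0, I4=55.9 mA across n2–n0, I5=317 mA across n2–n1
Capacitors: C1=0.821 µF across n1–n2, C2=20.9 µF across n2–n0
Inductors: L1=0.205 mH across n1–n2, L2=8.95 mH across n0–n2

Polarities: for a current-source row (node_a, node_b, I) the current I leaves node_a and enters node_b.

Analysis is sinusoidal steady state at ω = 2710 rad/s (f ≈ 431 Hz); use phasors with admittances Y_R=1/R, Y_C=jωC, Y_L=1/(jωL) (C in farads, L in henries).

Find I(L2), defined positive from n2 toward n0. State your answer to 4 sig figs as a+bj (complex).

0.006323+0.1232j A

Element admittances at ω=2710 rad/s:
  Y(R1) = 0.0005495+0.000j S between n1,n2
  I1: injects 0.0816 A into n0 (from n2)
  Y(C1) = 0.000+0.002225j S between n1,n2
  I2: injects 1.85 A into n0 (from n1)
  Y(R2) = 0.3759+0.000j S between n0,n1
  Y(R3) = 0.6803+0.000j S between n1,n2
  Y(L1) = 0.000-1.800j S between n1,n2
  Y(R4) = 0.1721+0.000j S between n1,n0
  Y(R5) = 0.01330+0.000j S between n1,n2
  I3: injects 0.419 A into n0 (from n1)
  I4: injects 0.0559 A into n0 (from n2)
  Y(R6) = 0.001761+0.000j S between n1,n0
  Y(C2) = 0.000+0.05664j S between n2,n0
  Y(L2) = 0.000-0.04123j S between n0,n2
  Y(R7) = 0.2457+0.000j S between n0,n2
  I5: injects 0.317 A into n1 (from n2)
Assemble and solve the 2×2 MNA system:
  V(n1)=-3.037+0.01522j  V(n2)=-2.988+0.1534j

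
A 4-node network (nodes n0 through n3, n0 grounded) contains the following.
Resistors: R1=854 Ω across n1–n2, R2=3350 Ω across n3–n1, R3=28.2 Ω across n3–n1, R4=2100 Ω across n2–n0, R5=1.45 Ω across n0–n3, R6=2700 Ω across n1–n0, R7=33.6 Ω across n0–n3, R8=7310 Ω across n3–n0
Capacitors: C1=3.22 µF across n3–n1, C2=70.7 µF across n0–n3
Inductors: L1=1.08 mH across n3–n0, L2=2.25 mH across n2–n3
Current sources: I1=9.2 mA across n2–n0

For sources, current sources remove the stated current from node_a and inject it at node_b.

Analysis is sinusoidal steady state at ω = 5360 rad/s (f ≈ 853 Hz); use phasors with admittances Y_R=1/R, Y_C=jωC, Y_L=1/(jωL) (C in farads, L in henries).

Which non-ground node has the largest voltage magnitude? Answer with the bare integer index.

Element admittances at ω=5360 rad/s:
  Y(R1) = 0.001171+0.000j S between n1,n2
  Y(R2) = 0.0002985+0.000j S between n3,n1
  Y(R3) = 0.03546+0.000j S between n3,n1
  Y(R4) = 0.0004762+0.000j S between n2,n0
  Y(R5) = 0.6897+0.000j S between n0,n3
  Y(C1) = 0.000+0.01726j S between n3,n1
  Y(L1) = 0.000-0.1727j S between n3,n0
  Y(R6) = 0.0003704+0.000j S between n1,n0
  Y(C2) = 0.000+0.3790j S between n0,n3
  Y(L2) = 0.000-0.08292j S between n2,n3
  Y(R7) = 0.02976+0.000j S between n0,n3
  Y(R8) = 0.0001368+0.000j S between n3,n0
  I1: injects 0.0092 A into n0 (from n2)
Assemble and solve the 3×3 MNA system:
  V(n1)=-0.01308+0.0005336j  V(n2)=-0.01392-0.1074j  V(n3)=-0.01178+0.003447j

2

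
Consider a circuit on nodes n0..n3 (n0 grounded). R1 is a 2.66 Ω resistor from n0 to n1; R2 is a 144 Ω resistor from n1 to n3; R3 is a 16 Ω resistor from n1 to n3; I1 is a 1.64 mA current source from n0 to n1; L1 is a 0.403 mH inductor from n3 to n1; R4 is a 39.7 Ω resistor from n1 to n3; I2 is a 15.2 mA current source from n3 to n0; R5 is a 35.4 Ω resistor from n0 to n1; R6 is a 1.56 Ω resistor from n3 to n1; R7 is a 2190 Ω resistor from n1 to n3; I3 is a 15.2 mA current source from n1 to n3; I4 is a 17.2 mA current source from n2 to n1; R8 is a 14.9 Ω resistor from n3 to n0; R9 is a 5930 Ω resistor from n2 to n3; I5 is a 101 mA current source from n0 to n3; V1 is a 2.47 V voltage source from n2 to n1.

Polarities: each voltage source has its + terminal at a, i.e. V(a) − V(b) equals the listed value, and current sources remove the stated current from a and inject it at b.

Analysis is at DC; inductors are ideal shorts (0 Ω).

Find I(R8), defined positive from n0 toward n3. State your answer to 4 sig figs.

MNA unknowns: 3 node voltages V₁..V_3 plus 2 source currents (L1, V1)
R1: Y=0.3759 on G[0,1]
R2: Y=0.006944 on G[1,3]
R3: Y=0.06250 on G[1,3]
I1: z[0]−=0.00164, z[1]+=0.00164
L1: row V3−V1=0, i_L1 at 3,1
R4: Y=0.02519 on G[1,3]
I2: z[3]−=0.0152, z[0]+=0.0152
R5: Y=0.02825 on G[0,1]
R6: Y=0.6410 on G[3,1]
R7: Y=0.0004566 on G[1,3]
I3: z[1]−=0.0152, z[3]+=0.0152
I4: z[2]−=0.0172, z[1]+=0.0172
R8: Y=0.06711 on G[3,0]
R9: Y=0.0001686 on G[2,3]
I5: z[0]−=0.101, z[3]+=0.101
V1: row V2−V1=2.47, i_V1 at 2,1
solve → V1=0.1855, V2=2.656, V3=0.1855
aux → i_L1=0.08896, i_V1=-0.01762

-0.01245 A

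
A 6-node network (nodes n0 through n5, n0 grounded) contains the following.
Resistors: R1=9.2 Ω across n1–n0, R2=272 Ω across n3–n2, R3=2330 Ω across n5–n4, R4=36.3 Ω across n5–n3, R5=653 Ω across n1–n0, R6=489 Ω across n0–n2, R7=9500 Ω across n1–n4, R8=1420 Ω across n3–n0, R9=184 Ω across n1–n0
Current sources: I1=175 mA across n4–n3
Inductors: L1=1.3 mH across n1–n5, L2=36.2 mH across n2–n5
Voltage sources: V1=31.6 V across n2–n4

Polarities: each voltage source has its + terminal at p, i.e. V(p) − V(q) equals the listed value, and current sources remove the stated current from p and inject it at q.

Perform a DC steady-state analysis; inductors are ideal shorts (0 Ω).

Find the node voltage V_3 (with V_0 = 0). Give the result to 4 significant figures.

MNA unknowns: 5 node voltages V₁..V_5 plus 3 source currents (L1, L2, V1)
R1: Y=0.1087 on G[1,0]
R2: Y=0.003676 on G[3,2]
R3: Y=0.0004292 on G[5,4]
R4: Y=0.02755 on G[5,3]
R5: Y=0.001531 on G[1,0]
I1: z[4]−=0.175, z[3]+=0.175
L1: row V1−V5=0, i_L1 at 1,5
R6: Y=0.002045 on G[0,2]
R7: Y=0.0001053 on G[1,4]
R8: Y=0.0007042 on G[3,0]
L2: row V2−V5=0, i_L2 at 2,5
R9: Y=0.005435 on G[1,0]
V1: row V2−V4=31.6, i_V1 at 2,4
solve → V1=-0.03260, V2=-0.03260, V3=5.449, V4=-31.63, V5=-0.03260
aux → i_L1=0.0004444, i_L2=-0.1379, i_V1=0.1581

5.449 V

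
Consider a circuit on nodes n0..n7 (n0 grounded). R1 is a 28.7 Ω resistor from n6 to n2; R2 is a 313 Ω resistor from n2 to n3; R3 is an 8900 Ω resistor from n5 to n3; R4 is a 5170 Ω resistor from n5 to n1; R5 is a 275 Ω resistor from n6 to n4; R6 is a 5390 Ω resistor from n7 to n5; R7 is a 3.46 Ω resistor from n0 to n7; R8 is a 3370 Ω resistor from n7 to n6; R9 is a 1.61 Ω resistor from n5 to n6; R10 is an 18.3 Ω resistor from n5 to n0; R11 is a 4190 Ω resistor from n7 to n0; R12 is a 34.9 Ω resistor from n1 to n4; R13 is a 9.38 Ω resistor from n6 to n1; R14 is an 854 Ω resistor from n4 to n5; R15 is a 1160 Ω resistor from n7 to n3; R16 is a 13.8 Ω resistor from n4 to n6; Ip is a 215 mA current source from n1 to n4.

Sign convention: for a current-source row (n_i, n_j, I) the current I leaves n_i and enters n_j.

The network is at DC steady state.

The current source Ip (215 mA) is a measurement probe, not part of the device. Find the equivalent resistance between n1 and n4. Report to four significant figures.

R_eq = 13.61 Ω

Element admittances at DC:
  Y(R1) = 0.03484 S between n6,n2
  Y(R2) = 0.003195 S between n2,n3
  Y(R3) = 0.0001124 S between n5,n3
  Y(R4) = 0.0001934 S between n5,n1
  Y(R5) = 0.003636 S between n6,n4
  Y(R6) = 0.0001855 S between n7,n5
  Y(R7) = 0.2890 S between n0,n7
  Y(R8) = 0.0002967 S between n7,n6
  Y(R9) = 0.6211 S between n5,n6
  Y(R10) = 0.05464 S between n5,n0
  Y(R11) = 0.0002387 S between n7,n0
  Y(R12) = 0.02865 S between n1,n4
  Y(R13) = 0.1066 S between n6,n1
  Y(R14) = 0.001171 S between n4,n5
  Y(R15) = 0.0008621 S between n7,n3
  Y(R16) = 0.07246 S between n4,n6
  Ip: injects 0.215 A into n4 (from n1)
Assemble and solve the 7×7 MNA system:
  V(n1)=-1.231  V(n2)=-0.002702  V(n3)=-0.002071  V(n4)=1.695  V(n5)=4.728e-05  V(n6)=-0.002760  V(n7)=-8.932e-06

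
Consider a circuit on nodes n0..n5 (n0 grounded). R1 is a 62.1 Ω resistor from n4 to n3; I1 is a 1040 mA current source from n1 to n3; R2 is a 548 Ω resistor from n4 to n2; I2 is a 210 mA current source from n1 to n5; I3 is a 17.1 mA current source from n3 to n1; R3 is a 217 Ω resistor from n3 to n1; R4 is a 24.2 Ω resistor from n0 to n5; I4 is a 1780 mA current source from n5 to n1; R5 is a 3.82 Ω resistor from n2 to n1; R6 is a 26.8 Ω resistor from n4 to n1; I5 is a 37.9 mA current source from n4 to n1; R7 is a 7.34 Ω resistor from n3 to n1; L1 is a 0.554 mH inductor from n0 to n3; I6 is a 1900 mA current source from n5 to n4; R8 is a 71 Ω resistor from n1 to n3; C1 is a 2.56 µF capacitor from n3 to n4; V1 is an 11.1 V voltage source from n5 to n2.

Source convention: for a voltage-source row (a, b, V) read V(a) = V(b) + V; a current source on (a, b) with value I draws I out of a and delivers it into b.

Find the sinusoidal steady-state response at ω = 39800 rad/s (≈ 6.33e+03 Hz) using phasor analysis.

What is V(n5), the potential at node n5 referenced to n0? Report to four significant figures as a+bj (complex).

Element admittances at ω=39800 rad/s:
  Y(R1) = 0.01610+0.000j S between n4,n3
  I1: injects 1.04 A into n3 (from n1)
  Y(R2) = 0.001825+0.000j S between n4,n2
  I2: injects 0.21 A into n5 (from n1)
  I3: injects 0.0171 A into n1 (from n3)
  Y(R3) = 0.004608+0.000j S between n3,n1
  Y(R4) = 0.04132+0.000j S between n0,n5
  I4: injects 1.78 A into n1 (from n5)
  Y(R5) = 0.2618+0.000j S between n2,n1
  Y(R6) = 0.03731+0.000j S between n4,n1
  I5: injects 0.0379 A into n1 (from n4)
  Y(R7) = 0.1362+0.000j S between n3,n1
  Y(L1) = 0.000-0.04535j S between n0,n3
  I6: injects 1.9 A into n4 (from n5)
  Y(R8) = 0.01408+0.000j S between n1,n3
  Y(C1) = 0.000+0.1019j S between n3,n4
  V1: constraint V(n5)−V(n2) = 11.1
Assemble and solve the 6×6 MNA system:
  V(n1)=-8.150+4.872j  V(n2)=-19.83+4.165j  V(n3)=3.795+7.954j  V(n4)=8.518-2.964j  V(n5)=-8.730+4.165j
  i(V1)=-3.109-0.1721j

-8.730+4.165j V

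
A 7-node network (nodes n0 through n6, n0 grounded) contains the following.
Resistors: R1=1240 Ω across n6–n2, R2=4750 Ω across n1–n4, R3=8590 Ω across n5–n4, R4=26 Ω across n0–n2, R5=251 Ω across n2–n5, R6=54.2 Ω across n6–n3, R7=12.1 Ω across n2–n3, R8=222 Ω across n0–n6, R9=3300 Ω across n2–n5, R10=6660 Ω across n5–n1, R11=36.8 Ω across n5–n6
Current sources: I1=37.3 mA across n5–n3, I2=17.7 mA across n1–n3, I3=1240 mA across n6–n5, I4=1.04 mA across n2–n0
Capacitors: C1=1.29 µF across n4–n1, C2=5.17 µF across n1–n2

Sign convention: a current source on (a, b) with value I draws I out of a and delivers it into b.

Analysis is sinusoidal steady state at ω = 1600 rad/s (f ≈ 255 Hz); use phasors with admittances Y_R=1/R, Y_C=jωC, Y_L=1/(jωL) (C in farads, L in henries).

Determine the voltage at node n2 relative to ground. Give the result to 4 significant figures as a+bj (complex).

Apply KCL at each of the 6 non-ground nodes and solve the resulting linear system.
Node n1: branches {R2, C1, I2, R10, C2} → V_1 = 0.8419+1.152j
Node n2: branches {R1, R4, R5, R7, R9, C2, I4} → V_2 = 0.8549-0.0004110j
Node n3: branches {I1, R6, I2, R7} → V_3 = -0.1314+0.0003045j
Node n4: branches {R2, R3, C1} → V_4 = 1.047-0.5496j
Node n5: branches {R3, I1, R5, R9, I3, R10, R11} → V_5 = 31.58+0.006384j
Node n6: branches {R1, R6, R8, I3, R11} → V_6 = -7.530+0.003510j

0.8549-0.0004110j V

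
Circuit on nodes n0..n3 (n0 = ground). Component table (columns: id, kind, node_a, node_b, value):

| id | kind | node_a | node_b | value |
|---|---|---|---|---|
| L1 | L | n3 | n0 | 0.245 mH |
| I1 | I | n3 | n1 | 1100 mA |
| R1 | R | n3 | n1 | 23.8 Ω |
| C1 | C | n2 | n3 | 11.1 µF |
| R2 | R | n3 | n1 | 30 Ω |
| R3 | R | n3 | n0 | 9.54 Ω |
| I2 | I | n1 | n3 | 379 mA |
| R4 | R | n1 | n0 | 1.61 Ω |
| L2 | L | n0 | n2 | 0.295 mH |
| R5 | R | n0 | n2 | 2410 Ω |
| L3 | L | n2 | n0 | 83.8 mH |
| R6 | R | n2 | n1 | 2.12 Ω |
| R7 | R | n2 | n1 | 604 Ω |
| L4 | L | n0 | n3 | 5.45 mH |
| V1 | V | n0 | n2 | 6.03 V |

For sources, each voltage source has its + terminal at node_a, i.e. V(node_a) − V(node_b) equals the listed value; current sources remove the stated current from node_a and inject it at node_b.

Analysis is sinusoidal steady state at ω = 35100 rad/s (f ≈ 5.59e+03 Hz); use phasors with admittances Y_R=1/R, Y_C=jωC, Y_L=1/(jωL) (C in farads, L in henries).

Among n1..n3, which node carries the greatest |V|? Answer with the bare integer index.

3

MNA unknowns: 3 node voltages V₁..V_3 plus 1 source current (V1)
L1: Y=0.000-0.1163j on G[3,0]
I1: z[3]−=1.1, z[1]+=1.1
R1: Y=0.04202+0.000j on G[3,1]
C1: Y=0.000+0.3896j on G[2,3]
R2: Y=0.03333+0.000j on G[3,1]
R3: Y=0.1048+0.000j on G[3,0]
I2: z[1]−=0.379, z[3]+=0.379
R4: Y=0.6211+0.000j on G[1,0]
L2: Y=0.000-0.09658j on G[0,2]
R5: Y=0.0004149+0.000j on G[0,2]
L3: Y=0.000-0.0003400j on G[2,0]
R6: Y=0.4717+0.000j on G[2,1]
R7: Y=0.001656+0.000j on G[2,1]
L4: Y=0.000-0.005228j on G[0,3]
V1: row V0−V2=6.03, i_V1 at 0,2
solve → V1=-2.313-0.1141j, V2=-6.030+0.000j, V3=-7.605-1.771j
aux → i_V1=-2.452+1.252j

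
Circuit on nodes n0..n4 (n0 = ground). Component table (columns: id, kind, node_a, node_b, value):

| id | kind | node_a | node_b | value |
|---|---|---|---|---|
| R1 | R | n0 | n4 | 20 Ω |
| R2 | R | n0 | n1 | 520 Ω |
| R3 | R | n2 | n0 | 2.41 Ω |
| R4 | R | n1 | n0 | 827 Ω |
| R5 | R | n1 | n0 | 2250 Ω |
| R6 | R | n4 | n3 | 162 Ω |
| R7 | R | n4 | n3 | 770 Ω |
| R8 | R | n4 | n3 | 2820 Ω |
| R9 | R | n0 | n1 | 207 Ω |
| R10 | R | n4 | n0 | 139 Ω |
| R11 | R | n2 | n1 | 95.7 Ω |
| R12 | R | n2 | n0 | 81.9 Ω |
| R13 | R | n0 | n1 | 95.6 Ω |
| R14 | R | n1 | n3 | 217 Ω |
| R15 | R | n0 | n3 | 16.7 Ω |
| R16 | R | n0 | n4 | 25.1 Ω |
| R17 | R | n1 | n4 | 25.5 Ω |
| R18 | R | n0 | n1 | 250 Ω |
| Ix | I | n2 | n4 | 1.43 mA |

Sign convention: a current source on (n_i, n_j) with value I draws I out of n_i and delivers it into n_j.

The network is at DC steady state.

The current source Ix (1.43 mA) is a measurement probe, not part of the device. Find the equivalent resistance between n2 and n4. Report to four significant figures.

R_eq = 10.25 Ω

Element admittances at DC:
  Y(R1) = 0.05000 S between n0,n4
  Y(R2) = 0.001923 S between n0,n1
  Y(R3) = 0.4149 S between n2,n0
  Y(R4) = 0.001209 S between n1,n0
  Y(R5) = 0.0004444 S between n1,n0
  Y(R6) = 0.006173 S between n4,n3
  Y(R7) = 0.001299 S between n4,n3
  Y(R8) = 0.0003546 S between n4,n3
  Y(R9) = 0.004831 S between n0,n1
  Y(R10) = 0.007194 S between n4,n0
  Y(R11) = 0.01045 S between n2,n1
  Y(R12) = 0.01221 S between n2,n0
  Y(R13) = 0.01046 S between n0,n1
  Y(R14) = 0.004608 S between n1,n3
  Y(R15) = 0.05988 S between n0,n3
  Y(R16) = 0.03984 S between n0,n4
  Y(R17) = 0.03922 S between n1,n4
  Y(R18) = 0.004000 S between n0,n1
  Ix: injects 0.00143 A into n4 (from n2)
Assemble and solve the 4×4 MNA system:
  V(n1)=0.005525  V(n2)=-0.003136  V(n3)=0.001598  V(n4)=0.01152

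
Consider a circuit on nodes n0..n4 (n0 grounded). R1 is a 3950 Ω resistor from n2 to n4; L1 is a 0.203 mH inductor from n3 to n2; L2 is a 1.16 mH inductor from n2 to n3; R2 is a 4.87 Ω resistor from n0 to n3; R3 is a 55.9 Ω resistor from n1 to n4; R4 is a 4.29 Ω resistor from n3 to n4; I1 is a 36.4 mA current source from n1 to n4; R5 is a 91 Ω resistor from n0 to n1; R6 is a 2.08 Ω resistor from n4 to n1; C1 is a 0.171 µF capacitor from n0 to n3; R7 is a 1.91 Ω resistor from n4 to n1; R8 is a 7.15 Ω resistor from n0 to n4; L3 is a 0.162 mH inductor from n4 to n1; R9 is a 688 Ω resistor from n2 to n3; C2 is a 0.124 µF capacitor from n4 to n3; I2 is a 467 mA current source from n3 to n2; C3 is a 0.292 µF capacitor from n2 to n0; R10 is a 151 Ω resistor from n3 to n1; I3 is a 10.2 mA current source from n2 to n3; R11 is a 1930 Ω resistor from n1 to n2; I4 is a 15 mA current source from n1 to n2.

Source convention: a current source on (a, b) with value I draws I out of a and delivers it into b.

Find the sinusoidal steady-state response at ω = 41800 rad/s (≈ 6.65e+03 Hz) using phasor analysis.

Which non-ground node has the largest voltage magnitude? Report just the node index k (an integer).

Apply KCL at each of the 4 non-ground nodes and solve the resulting linear system.
Node n1: branches {R3, I1, R5, R6, R7, L3, R10, R11, I4} → V_1 = 0.02102-0.007770j
Node n2: branches {R1, L1, L2, R9, I2, C3, I3, R11, I4} → V_2 = 0.2538+3.714j
Node n3: branches {L1, L2, R2, R4, C1, R9, C2, I2, R10, I3} → V_3 = 0.1715-0.01884j
Node n4: branches {R1, R3, R4, I1, R6, R7, R8, L3, C2} → V_4 = 0.06969-0.002636j

2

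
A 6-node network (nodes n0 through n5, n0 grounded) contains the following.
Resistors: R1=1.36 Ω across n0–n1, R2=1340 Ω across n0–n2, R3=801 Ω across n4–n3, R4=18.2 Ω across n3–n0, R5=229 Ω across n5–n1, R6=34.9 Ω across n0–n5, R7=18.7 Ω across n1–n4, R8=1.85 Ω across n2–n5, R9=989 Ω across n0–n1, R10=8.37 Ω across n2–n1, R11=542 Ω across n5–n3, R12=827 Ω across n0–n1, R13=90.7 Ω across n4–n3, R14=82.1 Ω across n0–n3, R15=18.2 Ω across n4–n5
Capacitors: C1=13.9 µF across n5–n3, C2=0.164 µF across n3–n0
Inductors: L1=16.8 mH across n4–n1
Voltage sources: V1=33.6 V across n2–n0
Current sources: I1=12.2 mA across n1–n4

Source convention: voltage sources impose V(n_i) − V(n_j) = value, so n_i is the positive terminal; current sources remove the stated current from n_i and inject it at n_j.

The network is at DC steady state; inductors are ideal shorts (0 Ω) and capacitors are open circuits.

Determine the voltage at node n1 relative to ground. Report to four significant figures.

MNA unknowns: 5 node voltages V₁..V_5 plus 2 source currents (L1, V1)
R1: Y=0.7353 on G[0,1]
R2: Y=0.0007463 on G[0,2]
C1: Y=0.000 on G[5,3]
L1: row V4−V1=0, i_L1 at 4,1
R3: Y=0.001248 on G[4,3]
R4: Y=0.05495 on G[3,0]
R5: Y=0.004367 on G[5,1]
R6: Y=0.02865 on G[0,5]
R7: Y=0.05348 on G[1,4]
R8: Y=0.5405 on G[2,5]
R9: Y=0.001011 on G[0,1]
R10: Y=0.1195 on G[2,1]
R11: Y=0.001845 on G[5,3]
R12: Y=0.001209 on G[0,1]
R13: Y=0.01103 on G[4,3]
C2: Y=0.000 on G[3,0]
R14: Y=0.01218 on G[0,3]
R15: Y=0.05495 on G[4,5]
V1: row V2−V0=33.6, i_V1 at 2,0
I1: z[1]−=0.0122, z[4]+=0.0122
solve → V1=6.222, V2=33.60, V3=1.608, V4=6.222, V5=29.40
aux → i_L1=1.229, i_V1=-5.565

6.222 V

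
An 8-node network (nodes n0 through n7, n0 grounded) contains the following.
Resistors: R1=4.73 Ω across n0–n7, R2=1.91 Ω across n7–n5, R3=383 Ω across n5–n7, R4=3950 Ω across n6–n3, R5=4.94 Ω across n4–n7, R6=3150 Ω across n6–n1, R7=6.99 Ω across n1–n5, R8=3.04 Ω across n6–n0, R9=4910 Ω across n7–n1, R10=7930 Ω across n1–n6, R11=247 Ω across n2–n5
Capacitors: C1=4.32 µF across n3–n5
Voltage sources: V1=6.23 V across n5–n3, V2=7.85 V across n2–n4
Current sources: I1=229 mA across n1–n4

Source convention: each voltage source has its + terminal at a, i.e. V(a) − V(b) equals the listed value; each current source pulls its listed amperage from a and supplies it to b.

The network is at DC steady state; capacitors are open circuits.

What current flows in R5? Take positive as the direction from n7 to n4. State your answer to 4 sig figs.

Apply KCL at each of the 7 non-ground nodes and solve the resulting linear system.
Node n1: branches {R6, R7, R9, R10, I1} → V_1 = -1.939
Node n2: branches {R11, V2} → V_2 = 8.810
Node n3: branches {R4, C1, V1} → V_3 = -6.577
Node n4: branches {R5, V2, I1} → V_4 = 0.9600
Node n5: branches {R2, R3, R7, R11, C1, V1} → V_5 = -0.3473
Node n6: branches {R4, R6, R8, R10} → V_6 = -0.007661
Node n7: branches {R1, R2, R3, R5, R9} → V_7 = 0.01192
Source currents: i(V1)=-0.001663, i(V2)=-0.03707

-0.1919 A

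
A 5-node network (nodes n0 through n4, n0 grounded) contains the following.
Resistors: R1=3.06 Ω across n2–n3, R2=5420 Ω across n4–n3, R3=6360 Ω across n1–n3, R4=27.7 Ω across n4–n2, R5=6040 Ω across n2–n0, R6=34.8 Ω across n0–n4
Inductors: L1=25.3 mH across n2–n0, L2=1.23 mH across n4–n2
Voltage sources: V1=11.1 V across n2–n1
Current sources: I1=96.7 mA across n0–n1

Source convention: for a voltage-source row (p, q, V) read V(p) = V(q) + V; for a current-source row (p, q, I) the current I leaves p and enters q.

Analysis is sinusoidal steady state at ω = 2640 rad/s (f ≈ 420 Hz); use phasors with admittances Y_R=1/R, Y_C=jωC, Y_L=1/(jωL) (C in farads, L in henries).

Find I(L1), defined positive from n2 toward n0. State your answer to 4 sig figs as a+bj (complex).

0.02284-0.03693j A

Apply KCL at each of the 4 non-ground nodes and solve the resulting linear system.
Node n1: branches {R3, V1, I1} → V_1 = -8.634+1.525j
Node n2: branches {R1, R4, R5, L1, L2, V1} → V_2 = 2.466+1.525j
Node n3: branches {R1, R2, R3} → V_3 = 2.461+1.525j
Node n4: branches {R2, R4, R6, L2} → V_4 = 2.556+1.276j
Source currents: i(V1)=-0.09844+2.209e-08j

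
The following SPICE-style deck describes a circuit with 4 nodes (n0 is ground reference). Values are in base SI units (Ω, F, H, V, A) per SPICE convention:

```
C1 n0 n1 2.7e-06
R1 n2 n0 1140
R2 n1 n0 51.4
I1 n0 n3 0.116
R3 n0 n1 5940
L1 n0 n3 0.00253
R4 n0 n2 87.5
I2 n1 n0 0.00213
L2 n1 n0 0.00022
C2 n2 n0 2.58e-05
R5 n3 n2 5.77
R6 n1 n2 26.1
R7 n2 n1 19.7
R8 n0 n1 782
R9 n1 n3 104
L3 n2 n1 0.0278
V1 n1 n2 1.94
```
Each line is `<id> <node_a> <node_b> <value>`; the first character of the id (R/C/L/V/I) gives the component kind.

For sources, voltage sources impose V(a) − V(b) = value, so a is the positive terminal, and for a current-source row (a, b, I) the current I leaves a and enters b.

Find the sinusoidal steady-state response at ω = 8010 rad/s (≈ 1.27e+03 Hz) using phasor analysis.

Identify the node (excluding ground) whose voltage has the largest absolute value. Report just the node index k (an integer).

Element admittances at ω=8010 rad/s:
  Y(C1) = 0.000+0.02163j S between n0,n1
  Y(R1) = 0.0008772+0.000j S between n2,n0
  Y(R2) = 0.01946+0.000j S between n1,n0
  I1: injects 0.116 A into n3 (from n0)
  Y(R3) = 0.0001684+0.000j S between n0,n1
  Y(L1) = 0.000-0.04935j S between n0,n3
  Y(R4) = 0.01143+0.000j S between n0,n2
  I2: injects 0.00213 A into n0 (from n1)
  Y(L2) = 0.000-0.5675j S between n1,n0
  Y(C2) = 0.000+0.2067j S between n2,n0
  Y(R5) = 0.1733+0.000j S between n3,n2
  Y(R6) = 0.03831+0.000j S between n1,n2
  Y(R7) = 0.05076+0.000j S between n2,n1
  Y(R8) = 0.001279+0.000j S between n0,n1
  Y(R9) = 0.009615+0.000j S between n1,n3
  Y(L3) = 0.000-0.004491j S between n2,n1
  V1: constraint V(n1)−V(n2) = 1.94
Assemble and solve the 4×4 MNA system:
  V(n1)=-0.8384+0.4957j  V(n2)=-2.778+0.4957j  V(n3)=-2.028-0.05150j
  i(V1)=-0.4394-0.4645j

2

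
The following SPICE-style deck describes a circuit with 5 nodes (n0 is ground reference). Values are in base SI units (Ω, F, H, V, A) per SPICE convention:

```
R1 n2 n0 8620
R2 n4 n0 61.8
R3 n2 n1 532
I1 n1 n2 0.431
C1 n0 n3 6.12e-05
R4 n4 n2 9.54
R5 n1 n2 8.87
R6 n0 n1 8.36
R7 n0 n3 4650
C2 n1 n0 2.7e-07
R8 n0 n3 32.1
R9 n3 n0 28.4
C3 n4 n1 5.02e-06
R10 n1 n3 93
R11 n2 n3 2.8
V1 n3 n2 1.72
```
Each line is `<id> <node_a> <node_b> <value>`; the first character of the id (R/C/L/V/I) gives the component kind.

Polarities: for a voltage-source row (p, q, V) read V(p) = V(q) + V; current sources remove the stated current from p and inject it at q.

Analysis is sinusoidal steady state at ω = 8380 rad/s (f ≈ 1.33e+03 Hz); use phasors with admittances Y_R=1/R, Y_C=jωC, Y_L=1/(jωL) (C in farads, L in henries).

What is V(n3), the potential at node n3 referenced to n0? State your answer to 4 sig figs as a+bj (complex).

Element admittances at ω=8380 rad/s:
  Y(R1) = 0.0001160+0.000j S between n2,n0
  Y(R2) = 0.01618+0.000j S between n4,n0
  Y(R3) = 0.001880+0.000j S between n2,n1
  I1: injects 0.431 A into n2 (from n1)
  Y(C1) = 0.000+0.5129j S between n0,n3
  Y(R4) = 0.1048+0.000j S between n4,n2
  Y(R5) = 0.1127+0.000j S between n1,n2
  Y(R6) = 0.1196+0.000j S between n0,n1
  Y(R7) = 0.0002151+0.000j S between n0,n3
  Y(C2) = 0.000+0.002263j S between n1,n0
  Y(R8) = 0.03115+0.000j S between n0,n3
  Y(R9) = 0.03521+0.000j S between n3,n0
  Y(C3) = 0.000+0.04207j S between n4,n1
  Y(R10) = 0.01075+0.000j S between n1,n3
  Y(R11) = 0.3571+0.000j S between n2,n3
  V1: constraint V(n3)−V(n2) = 1.72
Assemble and solve the 5×5 MNA system:
  V(n1)=-2.381-0.1419j  V(n2)=-1.575-0.5864j  V(n3)=0.1446-0.5864j  V(n4)=-1.588-0.7838j
  i(V1)=-0.9518-0.03033j

0.1446-0.5864j V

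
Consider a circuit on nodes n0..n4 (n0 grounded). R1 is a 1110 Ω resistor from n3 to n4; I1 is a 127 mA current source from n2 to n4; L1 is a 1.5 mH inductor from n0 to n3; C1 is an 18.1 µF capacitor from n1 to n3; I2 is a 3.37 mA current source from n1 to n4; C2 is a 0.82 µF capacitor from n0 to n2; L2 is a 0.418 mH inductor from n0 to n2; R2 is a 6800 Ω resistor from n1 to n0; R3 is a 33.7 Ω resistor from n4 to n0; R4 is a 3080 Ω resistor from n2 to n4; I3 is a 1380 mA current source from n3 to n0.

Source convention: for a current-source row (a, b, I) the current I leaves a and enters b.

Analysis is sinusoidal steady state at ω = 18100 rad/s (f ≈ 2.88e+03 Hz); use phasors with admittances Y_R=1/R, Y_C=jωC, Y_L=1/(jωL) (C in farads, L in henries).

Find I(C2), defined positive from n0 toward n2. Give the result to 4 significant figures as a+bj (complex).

-0.01589-1.300e-06j A

Element admittances at ω=18100 rad/s:
  Y(R1) = 0.0009009+0.000j S between n3,n4
  I1: injects 0.127 A into n4 (from n2)
  Y(L1) = 0.000-0.03683j S between n0,n3
  Y(C1) = 0.000+0.3276j S between n1,n3
  I2: injects 0.00337 A into n4 (from n1)
  Y(C2) = 0.000+0.01484j S between n0,n2
  Y(L2) = 0.000-0.1322j S between n0,n2
  Y(R2) = 0.0001471+0.000j S between n1,n0
  Y(R3) = 0.02967+0.000j S between n4,n0
  Y(R4) = 0.0003247+0.000j S between n2,n4
  I3: injects 1.38 A into n0 (from n3)
Assemble and solve the 4×4 MNA system:
  V(n1)=-1.021-37.42j  V(n2)=8.760e-05-1.071j  V(n3)=-1.038-37.43j  V(n4)=4.189-1.102j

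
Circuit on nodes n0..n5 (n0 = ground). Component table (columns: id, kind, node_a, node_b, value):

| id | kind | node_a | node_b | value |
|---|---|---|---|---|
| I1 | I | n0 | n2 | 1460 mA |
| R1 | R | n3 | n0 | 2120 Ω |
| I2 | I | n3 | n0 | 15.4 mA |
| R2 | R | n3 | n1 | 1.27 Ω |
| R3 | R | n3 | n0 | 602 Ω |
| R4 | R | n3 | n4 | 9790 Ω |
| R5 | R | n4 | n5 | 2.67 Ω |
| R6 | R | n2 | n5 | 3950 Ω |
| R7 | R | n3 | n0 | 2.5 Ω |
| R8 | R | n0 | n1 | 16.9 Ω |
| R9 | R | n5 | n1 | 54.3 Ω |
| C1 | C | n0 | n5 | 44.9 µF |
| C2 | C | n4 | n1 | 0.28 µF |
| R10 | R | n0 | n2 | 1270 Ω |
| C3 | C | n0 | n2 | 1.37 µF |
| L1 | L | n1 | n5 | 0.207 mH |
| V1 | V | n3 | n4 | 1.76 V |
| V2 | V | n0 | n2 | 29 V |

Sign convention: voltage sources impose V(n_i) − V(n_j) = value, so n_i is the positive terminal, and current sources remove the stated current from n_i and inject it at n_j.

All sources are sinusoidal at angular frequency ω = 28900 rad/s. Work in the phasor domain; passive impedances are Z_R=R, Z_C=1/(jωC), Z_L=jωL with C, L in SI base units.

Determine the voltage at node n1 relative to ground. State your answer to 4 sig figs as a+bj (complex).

Apply KCL at each of the 5 non-ground nodes and solve the resulting linear system.
Node n1: branches {R2, R8, R9, C2, L1} → V_1 = 0.6179+0.3555j
Node n2: branches {I1, R6, R10, C3, V2} → V_2 = -29.00+0.000j
Node n3: branches {R1, I2, R2, R3, R4, R7, V1} → V_3 = 0.6997+0.2505j
Node n4: branches {R4, R5, C2, V1} → V_4 = -1.060+0.2505j
Node n5: branches {R5, R6, R9, C1, L1} → V_5 = -0.09389+0.2625j
Source currents: i(V1)=-0.3613-0.01808j, i(V2)=-1.490-1.148j

0.6179+0.3555j V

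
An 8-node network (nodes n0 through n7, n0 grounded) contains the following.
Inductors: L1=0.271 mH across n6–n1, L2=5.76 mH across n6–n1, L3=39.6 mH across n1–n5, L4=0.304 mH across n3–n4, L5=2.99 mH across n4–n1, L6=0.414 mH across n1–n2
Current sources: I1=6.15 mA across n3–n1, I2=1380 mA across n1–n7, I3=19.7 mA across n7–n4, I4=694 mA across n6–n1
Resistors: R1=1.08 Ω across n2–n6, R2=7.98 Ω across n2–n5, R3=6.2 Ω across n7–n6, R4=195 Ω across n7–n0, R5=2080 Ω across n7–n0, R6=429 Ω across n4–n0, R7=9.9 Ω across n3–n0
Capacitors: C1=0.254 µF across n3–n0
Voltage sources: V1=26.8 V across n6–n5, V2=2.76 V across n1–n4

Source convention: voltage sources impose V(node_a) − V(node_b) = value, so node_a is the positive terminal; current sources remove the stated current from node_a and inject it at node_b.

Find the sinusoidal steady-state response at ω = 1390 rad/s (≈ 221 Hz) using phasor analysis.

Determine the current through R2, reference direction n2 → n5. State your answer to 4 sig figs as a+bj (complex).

MNA unknowns: 7 node voltages V₁..V_7 plus 2 source currents (V1, V2)
L1: Y=0.000-2.655j on G[6,1]
I1: z[3]−=0.00615, z[1]+=0.00615
R1: Y=0.9259+0.000j on G[2,6]
I2: z[1]−=1.38, z[7]+=1.38
L2: Y=0.000-0.1249j on G[6,1]
R2: Y=0.1253+0.000j on G[2,5]
R3: Y=0.1613+0.000j on G[7,6]
R4: Y=0.005128+0.000j on G[7,0]
L3: Y=0.000-0.01817j on G[1,5]
C1: Y=0.000+0.0003531j on G[3,0]
I3: z[7]−=0.0197, z[4]+=0.0197
L4: Y=0.000-2.367j on G[3,4]
L5: Y=0.000-0.2406j on G[4,1]
R5: Y=0.0004808+0.000j on G[7,0]
R6: Y=0.002331+0.000j on G[4,0]
I4: z[6]−=0.694, z[1]+=0.694
L6: Y=0.000-1.738j on G[1,2]
R7: Y=0.1010+0.000j on G[3,0]
V1: row V6−V5=26.8, i_V1 at 6,5
V2: row V1−V4=2.76, i_V2 at 1,4
solve → V1=2.164-0.05688j, V2=1.185-0.9226j, V3=-0.5972-0.03400j, V4=-0.5956-0.05688j, V5=-23.85+0.6969j, V6=2.948+0.6969j, V7=11.00+0.6735j
aux → i_V1=-3.124+0.6756j, i_V2=-0.07525+0.6603j

3.137-0.2029j A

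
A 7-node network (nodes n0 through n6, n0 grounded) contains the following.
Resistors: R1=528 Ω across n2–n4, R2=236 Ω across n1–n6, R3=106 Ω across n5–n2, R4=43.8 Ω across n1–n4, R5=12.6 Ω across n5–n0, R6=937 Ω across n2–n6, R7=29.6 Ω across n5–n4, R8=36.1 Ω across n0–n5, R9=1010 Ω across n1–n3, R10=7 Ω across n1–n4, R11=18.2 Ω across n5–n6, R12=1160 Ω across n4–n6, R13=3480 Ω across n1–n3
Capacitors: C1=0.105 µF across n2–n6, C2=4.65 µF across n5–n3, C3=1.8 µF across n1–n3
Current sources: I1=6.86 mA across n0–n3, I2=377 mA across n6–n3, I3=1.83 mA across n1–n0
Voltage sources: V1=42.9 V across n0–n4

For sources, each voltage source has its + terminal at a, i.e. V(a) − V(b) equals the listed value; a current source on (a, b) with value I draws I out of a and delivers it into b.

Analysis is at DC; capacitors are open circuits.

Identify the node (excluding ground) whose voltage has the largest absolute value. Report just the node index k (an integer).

MNA unknowns: 6 node voltages V₁..V_6 plus 1 source current (V1)
R1: Y=0.001894 on G[2,4]
C1: Y=0.000 on G[2,6]
R2: Y=0.004237 on G[1,6]
R3: Y=0.009434 on G[5,2]
R4: Y=0.02283 on G[1,4]
C2: Y=0.000 on G[5,3]
R5: Y=0.07937 on G[5,0]
R6: Y=0.001067 on G[2,6]
R7: Y=0.03378 on G[5,4]
R8: Y=0.02770 on G[0,5]
I1: z[0]−=0.00686, z[3]+=0.00686
R9: Y=0.0009901 on G[1,3]
R10: Y=0.1429 on G[1,4]
I2: z[6]−=0.377, z[3]+=0.377
C3: Y=0.000 on G[1,3]
I3: z[1]−=0.00183, z[0]+=0.00183
R11: Y=0.05495 on G[5,6]
R12: Y=0.0008621 on G[4,6]
R13: Y=0.0002874 on G[1,3]
V1: row V0−V4=42.9, i_V1 at 0,4
solve → V1=-40.14, V2=-19.10, V3=260.3, V4=-42.90, V5=-13.94, V6=-22.43
aux → i_V1=-1.498

3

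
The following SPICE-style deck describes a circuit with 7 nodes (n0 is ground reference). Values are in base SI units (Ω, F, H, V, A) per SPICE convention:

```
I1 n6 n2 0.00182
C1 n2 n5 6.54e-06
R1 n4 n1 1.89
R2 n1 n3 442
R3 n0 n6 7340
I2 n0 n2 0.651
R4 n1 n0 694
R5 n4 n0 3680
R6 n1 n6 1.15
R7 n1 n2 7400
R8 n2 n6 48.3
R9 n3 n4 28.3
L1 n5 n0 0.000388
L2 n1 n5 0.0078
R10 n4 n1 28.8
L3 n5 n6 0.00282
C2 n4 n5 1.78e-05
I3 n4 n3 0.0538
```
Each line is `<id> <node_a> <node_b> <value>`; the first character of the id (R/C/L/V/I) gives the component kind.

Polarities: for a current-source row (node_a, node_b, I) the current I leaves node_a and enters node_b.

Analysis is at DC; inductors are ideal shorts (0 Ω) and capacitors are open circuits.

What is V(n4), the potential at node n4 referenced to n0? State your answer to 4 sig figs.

MNA unknowns: 6 node voltages V₁..V_6 plus 3 source currents (L1, L2, L3)
I1: z[6]−=0.00182, z[2]+=0.00182
C1: Y=0.000 on G[2,5]
R1: Y=0.5291 on G[4,1]
R2: Y=0.002262 on G[1,3]
R3: Y=0.0001362 on G[0,6]
I2: z[0]−=0.651, z[2]+=0.651
R4: Y=0.001441 on G[1,0]
R5: Y=0.0002717 on G[4,0]
R6: Y=0.8696 on G[1,6]
R7: Y=0.0001351 on G[1,2]
R8: Y=0.02070 on G[2,6]
R9: Y=0.03534 on G[3,4]
L1: row V5−V0=0, i_L1 at 5,0
L2: row V1−V5=0, i_L2 at 1,5
R10: Y=0.03472 on G[4,1]
L3: row V5−V6=0, i_L3 at 5,6
C2: Y=0.000 on G[4,5]
I3: z[4]−=0.0538, z[3]+=0.0538
solve → V1=0.000, V2=31.33, V3=1.426, V4=-0.005718, V5=0.000, V6=0.000
aux → i_L1=0.6510, i_L2=0.004235, i_L3=-0.6468

-0.005718 V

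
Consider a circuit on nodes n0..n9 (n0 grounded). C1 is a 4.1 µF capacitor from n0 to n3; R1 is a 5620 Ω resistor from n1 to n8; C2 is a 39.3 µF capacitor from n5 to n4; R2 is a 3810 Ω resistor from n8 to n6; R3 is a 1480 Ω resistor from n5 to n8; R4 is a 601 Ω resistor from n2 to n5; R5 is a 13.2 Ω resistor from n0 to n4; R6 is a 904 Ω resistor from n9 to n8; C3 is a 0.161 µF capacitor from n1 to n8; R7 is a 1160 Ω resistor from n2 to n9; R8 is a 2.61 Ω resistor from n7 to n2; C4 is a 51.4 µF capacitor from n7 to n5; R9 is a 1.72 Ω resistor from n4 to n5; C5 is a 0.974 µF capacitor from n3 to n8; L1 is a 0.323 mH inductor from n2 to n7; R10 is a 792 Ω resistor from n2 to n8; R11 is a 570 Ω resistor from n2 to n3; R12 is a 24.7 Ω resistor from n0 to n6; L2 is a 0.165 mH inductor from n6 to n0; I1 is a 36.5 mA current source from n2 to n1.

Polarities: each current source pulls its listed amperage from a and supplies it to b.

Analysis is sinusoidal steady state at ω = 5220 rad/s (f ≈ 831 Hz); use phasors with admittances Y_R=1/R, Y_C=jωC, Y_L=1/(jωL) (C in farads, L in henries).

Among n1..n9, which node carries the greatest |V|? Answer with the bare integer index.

MNA unknowns: 9 node voltages V₁..V_9
C1: Y=0.000+0.02140j on G[0,3]
R1: Y=0.0001779+0.000j on G[1,8]
C2: Y=0.000+0.2051j on G[5,4]
R2: Y=0.0002625+0.000j on G[8,6]
R3: Y=0.0006757+0.000j on G[5,8]
R4: Y=0.001664+0.000j on G[2,5]
R5: Y=0.07576+0.000j on G[0,4]
R6: Y=0.001106+0.000j on G[9,8]
C3: Y=0.000+0.0008404j on G[1,8]
R7: Y=0.0008621+0.000j on G[2,9]
R8: Y=0.3831+0.000j on G[7,2]
C4: Y=0.000+0.2683j on G[7,5]
R9: Y=0.5814+0.000j on G[4,5]
C5: Y=0.000+0.005084j on G[3,8]
L1: Y=0.000-0.5931j on G[2,7]
R10: Y=0.001263+0.000j on G[2,8]
R11: Y=0.001754+0.000j on G[2,3]
R12: Y=0.04049+0.000j on G[0,6]
L2: Y=0.000-1.161j on G[6,0]
I1: z[2]−=0.0365, z[1]+=0.0365
solve → V1=12.70-47.57j, V2=-0.4121-0.1599j, V3=0.8081-1.072j, V4=-0.3162-0.2075j, V5=-0.3614-0.2186j, V6=0.001386+0.0008319j, V7=-0.4058-0.1189j, V8=3.895-6.004j, V9=2.009-3.444j

1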